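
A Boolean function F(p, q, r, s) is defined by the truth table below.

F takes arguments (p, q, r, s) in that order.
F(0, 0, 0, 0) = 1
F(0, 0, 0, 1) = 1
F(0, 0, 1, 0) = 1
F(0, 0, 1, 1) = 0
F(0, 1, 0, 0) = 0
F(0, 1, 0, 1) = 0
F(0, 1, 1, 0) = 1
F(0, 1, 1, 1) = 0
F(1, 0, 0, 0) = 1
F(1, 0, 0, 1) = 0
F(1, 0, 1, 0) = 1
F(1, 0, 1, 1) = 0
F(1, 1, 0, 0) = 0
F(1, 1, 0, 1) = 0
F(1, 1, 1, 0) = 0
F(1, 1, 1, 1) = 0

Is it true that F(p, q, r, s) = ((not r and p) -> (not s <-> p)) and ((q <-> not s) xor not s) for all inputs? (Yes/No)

No

Evaluate ((not r and p) -> (not s <-> p)) and ((q <-> not s) xor not s) on each row and compare to F:
  p=0, q=0, r=0, s=0: formula gives 1, F = 1 ✓
  p=0, q=0, r=0, s=1: formula gives 1, F = 1 ✓
  p=0, q=0, r=1, s=0: formula gives 1, F = 1 ✓
  p=0, q=0, r=1, s=1: formula gives 1, but F = 0 ✗
Row (0,0,1,1) is a counterexample, so the formula is not equivalent to F.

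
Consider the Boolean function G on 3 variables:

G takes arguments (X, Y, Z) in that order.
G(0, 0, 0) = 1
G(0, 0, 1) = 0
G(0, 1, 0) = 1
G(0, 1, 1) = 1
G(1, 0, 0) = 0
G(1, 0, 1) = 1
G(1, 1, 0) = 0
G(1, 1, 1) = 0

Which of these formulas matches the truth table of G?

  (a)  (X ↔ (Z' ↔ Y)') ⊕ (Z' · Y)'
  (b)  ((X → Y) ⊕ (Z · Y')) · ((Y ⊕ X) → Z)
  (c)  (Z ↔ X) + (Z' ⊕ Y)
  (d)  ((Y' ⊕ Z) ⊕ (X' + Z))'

(b): at (0,1,0) it gives 0, but G = 1 — eliminated.
(c): at (1,0,0) it gives 1, but G = 0 — eliminated.
(d): at (0,1,0) it gives 0, but G = 1 — eliminated.
Only (a) survives; checking it on all 8 rows confirms it matches G.

a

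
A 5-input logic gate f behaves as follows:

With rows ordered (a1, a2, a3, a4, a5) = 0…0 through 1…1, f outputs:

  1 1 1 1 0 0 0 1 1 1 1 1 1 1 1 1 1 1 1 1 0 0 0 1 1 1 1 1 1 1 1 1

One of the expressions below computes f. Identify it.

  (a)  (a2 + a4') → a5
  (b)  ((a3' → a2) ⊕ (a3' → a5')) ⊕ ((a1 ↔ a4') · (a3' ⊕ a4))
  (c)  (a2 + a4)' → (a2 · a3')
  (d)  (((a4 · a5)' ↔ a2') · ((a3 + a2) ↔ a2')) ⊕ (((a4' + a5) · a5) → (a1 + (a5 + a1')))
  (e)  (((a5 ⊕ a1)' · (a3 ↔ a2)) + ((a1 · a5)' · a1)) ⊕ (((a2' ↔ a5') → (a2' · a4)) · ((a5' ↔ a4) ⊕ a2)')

(a) fails at (0,0,0,0,0): the formula yields 0, f is 1.
(b) fails at (0,0,0,0,1): the formula yields 0, f is 1.
(c) fails at (0,0,0,0,0): the formula yields 0, f is 1.
(e) fails at (0,0,0,0,1): the formula yields 0, f is 1.
That leaves (d). Evaluating it on every row reproduces the table of f exactly.

d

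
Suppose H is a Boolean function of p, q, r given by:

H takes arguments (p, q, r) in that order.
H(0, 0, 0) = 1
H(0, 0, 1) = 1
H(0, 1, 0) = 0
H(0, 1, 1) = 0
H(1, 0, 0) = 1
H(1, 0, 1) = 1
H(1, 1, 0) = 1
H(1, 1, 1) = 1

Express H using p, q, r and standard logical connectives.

H(p, q, r) = not (((not p and q) and not r) or ((not p and q) and r))

H is 0 on only 2 rows — (0,1,0), (0,1,1). Writing each as a minterm (¬p·q·¬r, ¬p·q·r) and OR-ing them characterizes exactly where H=0, so H is the negation of that disjunction.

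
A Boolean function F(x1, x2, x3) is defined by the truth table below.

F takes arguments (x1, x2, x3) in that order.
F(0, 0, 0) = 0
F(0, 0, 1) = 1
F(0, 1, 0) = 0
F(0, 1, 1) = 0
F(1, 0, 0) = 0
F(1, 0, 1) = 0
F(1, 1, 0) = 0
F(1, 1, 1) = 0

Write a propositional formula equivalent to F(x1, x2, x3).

F(x1, x2, x3) = (~x1 & ~x2) & x3

Only row (0,0,1) gives 1. That row's minterm ¬x1·¬x2·x3 is F directly.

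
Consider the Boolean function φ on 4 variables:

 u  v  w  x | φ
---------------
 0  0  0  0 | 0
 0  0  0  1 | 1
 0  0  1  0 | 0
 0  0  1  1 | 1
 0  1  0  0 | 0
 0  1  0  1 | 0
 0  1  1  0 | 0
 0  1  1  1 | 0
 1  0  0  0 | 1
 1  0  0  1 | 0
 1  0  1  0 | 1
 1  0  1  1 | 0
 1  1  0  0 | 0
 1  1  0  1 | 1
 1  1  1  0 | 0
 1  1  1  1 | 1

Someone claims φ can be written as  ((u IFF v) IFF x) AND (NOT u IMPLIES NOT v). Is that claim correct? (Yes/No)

Yes

Test each input against both φ and the formula:
  u=0, v=0, w=0, x=0: formula gives 0, φ = 0 ✓
  u=0, v=0, w=0, x=1: formula gives 1, φ = 1 ✓
  u=0, v=0, w=1, x=0: formula gives 0, φ = 0 ✓
  u=0, v=0, w=1, x=1: formula gives 1, φ = 1 ✓
  …and likewise for the remaining 12 rows.
No disagreement on any input; they are logically equivalent.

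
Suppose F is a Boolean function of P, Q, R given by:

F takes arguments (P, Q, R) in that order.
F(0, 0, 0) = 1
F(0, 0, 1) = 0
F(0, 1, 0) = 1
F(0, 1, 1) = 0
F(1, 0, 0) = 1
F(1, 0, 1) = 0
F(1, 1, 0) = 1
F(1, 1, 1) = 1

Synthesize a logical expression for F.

F(P, Q, R) = ¬((((¬P ∧ ¬Q) ∧ R) ∨ ((¬P ∧ Q) ∧ R)) ∨ ((P ∧ ¬Q) ∧ R))

F is 0 on only 3 rows — (0,0,1), (0,1,1), (1,0,1). Writing each as a minterm (¬P·¬Q·R, ¬P·Q·R, P·¬Q·R) and OR-ing them characterizes exactly where F=0, so F is the negation of that disjunction.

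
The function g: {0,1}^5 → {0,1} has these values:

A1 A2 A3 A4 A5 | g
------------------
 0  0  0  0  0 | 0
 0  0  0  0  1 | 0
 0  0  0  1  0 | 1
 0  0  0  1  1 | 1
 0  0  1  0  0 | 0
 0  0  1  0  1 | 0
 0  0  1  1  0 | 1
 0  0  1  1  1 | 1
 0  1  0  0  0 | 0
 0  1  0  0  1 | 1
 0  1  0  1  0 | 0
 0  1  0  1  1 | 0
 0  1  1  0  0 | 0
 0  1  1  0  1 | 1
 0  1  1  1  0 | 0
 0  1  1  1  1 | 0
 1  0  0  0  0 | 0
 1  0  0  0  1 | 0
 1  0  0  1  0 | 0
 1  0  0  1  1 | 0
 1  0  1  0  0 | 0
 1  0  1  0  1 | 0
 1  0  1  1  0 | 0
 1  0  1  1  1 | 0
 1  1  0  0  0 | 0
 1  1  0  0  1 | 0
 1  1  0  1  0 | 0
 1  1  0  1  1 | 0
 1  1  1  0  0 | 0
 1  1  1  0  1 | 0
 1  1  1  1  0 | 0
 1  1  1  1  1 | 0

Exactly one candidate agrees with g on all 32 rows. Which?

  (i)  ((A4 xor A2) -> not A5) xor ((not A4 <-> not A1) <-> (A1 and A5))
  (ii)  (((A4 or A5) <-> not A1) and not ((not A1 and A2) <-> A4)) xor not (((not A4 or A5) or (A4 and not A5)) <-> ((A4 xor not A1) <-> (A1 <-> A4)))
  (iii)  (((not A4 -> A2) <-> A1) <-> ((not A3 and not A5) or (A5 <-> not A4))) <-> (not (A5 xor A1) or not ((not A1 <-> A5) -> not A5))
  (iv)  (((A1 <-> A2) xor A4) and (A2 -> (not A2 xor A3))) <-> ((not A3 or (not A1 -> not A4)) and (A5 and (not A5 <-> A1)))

ii

(i) fails at (0,0,0,0,0): the formula yields 1, g is 0.
(iii) fails at (0,0,0,0,0): the formula yields 1, g is 0.
(iv) fails at (0,0,0,0,1): the formula yields 1, g is 0.
That leaves (ii). Evaluating it on every row reproduces the table of g exactly.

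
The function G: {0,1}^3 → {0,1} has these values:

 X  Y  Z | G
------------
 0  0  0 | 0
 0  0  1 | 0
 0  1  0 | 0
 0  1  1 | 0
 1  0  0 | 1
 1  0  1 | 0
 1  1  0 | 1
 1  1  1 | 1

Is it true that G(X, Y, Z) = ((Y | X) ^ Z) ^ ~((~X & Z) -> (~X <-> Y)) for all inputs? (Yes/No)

No

Evaluate ((Y | X) ^ Z) ^ ~((~X & Z) -> (~X <-> Y)) on each row and compare to G:
  X=0, Y=0, Z=0: formula gives 0, G = 0 ✓
  X=0, Y=0, Z=1: formula gives 0, G = 0 ✓
  X=0, Y=1, Z=0: formula gives 1, but G = 0 ✗
Since they disagree at (0,1,0), the expression is not a correct formula for G.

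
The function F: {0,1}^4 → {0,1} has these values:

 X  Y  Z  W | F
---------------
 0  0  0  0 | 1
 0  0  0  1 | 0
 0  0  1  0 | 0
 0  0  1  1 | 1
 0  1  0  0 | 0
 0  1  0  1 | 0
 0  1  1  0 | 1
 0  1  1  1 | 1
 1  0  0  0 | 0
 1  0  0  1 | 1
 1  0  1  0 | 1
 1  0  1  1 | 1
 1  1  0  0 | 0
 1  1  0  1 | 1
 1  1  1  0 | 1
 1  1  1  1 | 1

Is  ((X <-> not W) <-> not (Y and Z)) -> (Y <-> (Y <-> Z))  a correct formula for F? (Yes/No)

Evaluate ((X <-> not W) <-> not (Y and Z)) -> (Y <-> (Y <-> Z)) on each row and compare to F:
  X=0, Y=0, Z=0, W=0: formula gives 1, F = 1 ✓
  X=0, Y=0, Z=0, W=1: formula gives 0, F = 0 ✓
  X=0, Y=0, Z=1, W=0: formula gives 1, but F = 0 ✗
Row (0,0,1,0) is a counterexample, so the formula is not equivalent to F.

No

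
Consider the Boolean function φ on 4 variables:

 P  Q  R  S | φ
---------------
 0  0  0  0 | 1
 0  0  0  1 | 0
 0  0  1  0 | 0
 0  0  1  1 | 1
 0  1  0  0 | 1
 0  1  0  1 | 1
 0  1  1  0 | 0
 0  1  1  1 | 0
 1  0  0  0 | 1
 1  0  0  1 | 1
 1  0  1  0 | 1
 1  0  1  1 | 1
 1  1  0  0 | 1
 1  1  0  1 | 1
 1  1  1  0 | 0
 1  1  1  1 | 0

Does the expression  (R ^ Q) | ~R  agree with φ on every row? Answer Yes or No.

Test each input against both φ and the formula:
  P=0, Q=0, R=0, S=0: formula gives 1, φ = 1 ✓
  P=0, Q=0, R=0, S=1: formula gives 1, but φ = 0 ✗
A single disagreement suffices: at (0,0,0,1) they differ, so the formula does not compute φ.

No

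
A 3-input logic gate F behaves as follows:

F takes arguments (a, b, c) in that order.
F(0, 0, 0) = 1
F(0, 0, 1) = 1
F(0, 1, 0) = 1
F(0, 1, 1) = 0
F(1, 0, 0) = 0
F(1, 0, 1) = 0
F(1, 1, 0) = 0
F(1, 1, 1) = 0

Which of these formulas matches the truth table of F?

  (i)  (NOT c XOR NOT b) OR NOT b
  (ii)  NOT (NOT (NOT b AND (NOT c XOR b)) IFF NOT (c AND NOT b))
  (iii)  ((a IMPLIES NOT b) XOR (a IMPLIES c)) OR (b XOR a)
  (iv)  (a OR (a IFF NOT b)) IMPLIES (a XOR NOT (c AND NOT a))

iv

(i) fails at (1,0,0): the formula yields 1, F is 0.
(ii) fails at (0,1,0): the formula yields 0, F is 1.
(iii) fails at (0,0,0): the formula yields 0, F is 1.
Only (iv) survives; checking it on all 8 rows confirms it matches F.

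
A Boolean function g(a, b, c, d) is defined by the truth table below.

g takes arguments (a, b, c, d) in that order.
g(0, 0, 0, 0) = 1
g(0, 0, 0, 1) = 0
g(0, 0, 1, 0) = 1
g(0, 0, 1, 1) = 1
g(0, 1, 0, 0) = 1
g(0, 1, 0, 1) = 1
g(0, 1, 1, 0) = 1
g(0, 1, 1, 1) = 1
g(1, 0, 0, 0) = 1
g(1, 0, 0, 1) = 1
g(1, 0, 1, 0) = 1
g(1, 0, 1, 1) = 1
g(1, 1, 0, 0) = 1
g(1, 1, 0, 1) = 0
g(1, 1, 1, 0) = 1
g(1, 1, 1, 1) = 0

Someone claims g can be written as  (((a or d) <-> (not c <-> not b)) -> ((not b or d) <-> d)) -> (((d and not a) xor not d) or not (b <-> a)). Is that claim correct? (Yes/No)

No

Evaluate (((a or d) <-> (not c <-> not b)) -> ((not b or d) <-> d)) -> (((d and not a) xor not d) or not (b <-> a)) on each row and compare to g:
  a=0, b=0, c=0, d=0: formula gives 1, g = 1 ✓
  a=0, b=0, c=0, d=1: formula gives 1, but g = 0 ✗
Row (0,0,0,1) is a counterexample, so the formula is not equivalent to g.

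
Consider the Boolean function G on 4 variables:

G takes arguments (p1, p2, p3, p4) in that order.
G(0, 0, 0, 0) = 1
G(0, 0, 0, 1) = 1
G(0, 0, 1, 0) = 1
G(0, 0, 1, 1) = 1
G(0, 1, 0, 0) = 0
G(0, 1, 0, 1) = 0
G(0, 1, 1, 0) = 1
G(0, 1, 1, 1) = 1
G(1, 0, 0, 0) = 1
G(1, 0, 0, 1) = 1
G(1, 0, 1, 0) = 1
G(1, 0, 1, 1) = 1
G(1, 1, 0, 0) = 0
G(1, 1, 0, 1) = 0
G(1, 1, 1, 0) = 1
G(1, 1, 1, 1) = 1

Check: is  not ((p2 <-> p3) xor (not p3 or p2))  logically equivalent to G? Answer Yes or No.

Evaluate not ((p2 <-> p3) xor (not p3 or p2)) on each row and compare to G:
  p1=0, p2=0, p3=0, p4=0: formula gives 1, G = 1 ✓
  p1=0, p2=0, p3=0, p4=1: formula gives 1, G = 1 ✓
  p1=0, p2=0, p3=1, p4=0: formula gives 1, G = 1 ✓
  p1=0, p2=0, p3=1, p4=1: formula gives 1, G = 1 ✓
  … (the remaining 12 rows also agree.)
Every row agrees, so the formula is equivalent.

Yes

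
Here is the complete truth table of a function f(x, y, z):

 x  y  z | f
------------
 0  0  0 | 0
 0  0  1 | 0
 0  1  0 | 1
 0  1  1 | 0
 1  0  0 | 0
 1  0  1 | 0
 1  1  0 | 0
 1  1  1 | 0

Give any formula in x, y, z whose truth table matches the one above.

f(x, y, z) = (¬x ∧ y) ∧ ¬z

Only row (0,1,0) gives 1. That row's minterm ¬x·y·¬z is f directly.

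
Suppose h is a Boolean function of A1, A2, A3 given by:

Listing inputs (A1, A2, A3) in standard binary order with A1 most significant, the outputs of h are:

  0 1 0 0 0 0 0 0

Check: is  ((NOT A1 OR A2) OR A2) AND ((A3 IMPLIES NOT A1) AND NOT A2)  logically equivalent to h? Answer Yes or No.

Test each input against both h and the formula:
  A1=0, A2=0, A3=0: formula gives 1, but h = 0 ✗
A single disagreement suffices: at (0,0,0) they differ, so the formula does not compute h.

No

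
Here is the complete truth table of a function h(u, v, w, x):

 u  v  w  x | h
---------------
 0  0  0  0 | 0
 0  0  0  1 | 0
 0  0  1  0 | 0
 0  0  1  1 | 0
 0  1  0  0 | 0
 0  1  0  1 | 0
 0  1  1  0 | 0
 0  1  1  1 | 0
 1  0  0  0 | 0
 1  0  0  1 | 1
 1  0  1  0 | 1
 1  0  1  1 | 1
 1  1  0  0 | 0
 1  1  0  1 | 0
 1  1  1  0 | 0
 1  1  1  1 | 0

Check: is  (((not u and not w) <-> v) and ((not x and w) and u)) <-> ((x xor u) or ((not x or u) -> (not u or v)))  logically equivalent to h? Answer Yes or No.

Evaluate (((not u and not w) <-> v) and ((not x and w) and u)) <-> ((x xor u) or ((not x or u) -> (not u or v))) on each row and compare to h:
  u=0, v=0, w=0, x=0: formula gives 0, h = 0 ✓
  u=0, v=0, w=0, x=1: formula gives 0, h = 0 ✓
  u=0, v=0, w=1, x=0: formula gives 0, h = 0 ✓
  u=0, v=0, w=1, x=1: formula gives 0, h = 0 ✓
  … (the remaining 12 rows also agree.)
No disagreement on any input; they are logically equivalent.

Yes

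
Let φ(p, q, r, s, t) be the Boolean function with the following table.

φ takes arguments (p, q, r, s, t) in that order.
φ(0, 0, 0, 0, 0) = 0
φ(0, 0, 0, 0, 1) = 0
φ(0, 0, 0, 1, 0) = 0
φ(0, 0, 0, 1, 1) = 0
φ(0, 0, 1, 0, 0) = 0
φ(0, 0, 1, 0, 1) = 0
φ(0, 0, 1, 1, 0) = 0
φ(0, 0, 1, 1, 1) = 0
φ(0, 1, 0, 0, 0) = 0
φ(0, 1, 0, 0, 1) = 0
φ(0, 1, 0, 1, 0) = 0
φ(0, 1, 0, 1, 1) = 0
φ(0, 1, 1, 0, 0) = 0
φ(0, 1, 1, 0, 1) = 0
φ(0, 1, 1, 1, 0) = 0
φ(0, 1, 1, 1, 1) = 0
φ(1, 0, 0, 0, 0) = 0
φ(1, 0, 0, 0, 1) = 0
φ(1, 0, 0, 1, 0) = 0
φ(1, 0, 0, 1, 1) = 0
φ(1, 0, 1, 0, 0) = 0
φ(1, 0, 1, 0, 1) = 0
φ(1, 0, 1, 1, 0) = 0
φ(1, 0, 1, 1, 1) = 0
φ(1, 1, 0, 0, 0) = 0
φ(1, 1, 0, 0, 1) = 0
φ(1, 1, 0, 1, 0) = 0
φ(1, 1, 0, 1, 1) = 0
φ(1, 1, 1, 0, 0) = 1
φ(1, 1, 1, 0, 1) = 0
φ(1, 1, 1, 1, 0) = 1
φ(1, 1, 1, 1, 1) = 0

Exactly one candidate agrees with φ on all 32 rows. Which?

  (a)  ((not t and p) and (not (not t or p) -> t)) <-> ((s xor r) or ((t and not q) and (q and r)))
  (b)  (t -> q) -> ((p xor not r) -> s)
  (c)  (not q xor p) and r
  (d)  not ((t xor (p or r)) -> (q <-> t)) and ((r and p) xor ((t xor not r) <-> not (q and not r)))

d

(a) fails at (0,0,0,0,0): the formula yields 1, φ is 0.
(b) fails at (0,0,0,0,1): the formula yields 1, φ is 0.
(c) fails at (0,0,1,0,0): the formula yields 1, φ is 0.
(d) is the remaining candidate, and it agrees with φ on all 32 inputs.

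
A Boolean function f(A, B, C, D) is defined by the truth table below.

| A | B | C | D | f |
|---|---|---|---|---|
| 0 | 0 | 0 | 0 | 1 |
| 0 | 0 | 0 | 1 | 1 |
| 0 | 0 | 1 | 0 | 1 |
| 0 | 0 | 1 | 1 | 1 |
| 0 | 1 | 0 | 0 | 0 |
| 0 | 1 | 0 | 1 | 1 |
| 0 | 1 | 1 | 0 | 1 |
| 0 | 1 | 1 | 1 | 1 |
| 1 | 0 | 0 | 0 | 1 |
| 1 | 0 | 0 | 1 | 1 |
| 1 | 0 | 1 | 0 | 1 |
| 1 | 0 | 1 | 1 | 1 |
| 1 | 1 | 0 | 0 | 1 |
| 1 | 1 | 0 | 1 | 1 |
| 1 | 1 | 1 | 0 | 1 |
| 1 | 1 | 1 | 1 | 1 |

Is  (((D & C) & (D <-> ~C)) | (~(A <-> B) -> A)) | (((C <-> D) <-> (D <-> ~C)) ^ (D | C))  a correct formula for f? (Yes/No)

Check the formula against f row by row:
  A=0, B=0, C=0, D=0: formula gives 1, f = 1 ✓
  A=0, B=0, C=0, D=1: formula gives 1, f = 1 ✓
  A=0, B=0, C=1, D=0: formula gives 1, f = 1 ✓
  A=0, B=0, C=1, D=1: formula gives 1, f = 1 ✓
  … (the remaining 12 rows also agree.)
Every row agrees, so the formula is equivalent.

Yes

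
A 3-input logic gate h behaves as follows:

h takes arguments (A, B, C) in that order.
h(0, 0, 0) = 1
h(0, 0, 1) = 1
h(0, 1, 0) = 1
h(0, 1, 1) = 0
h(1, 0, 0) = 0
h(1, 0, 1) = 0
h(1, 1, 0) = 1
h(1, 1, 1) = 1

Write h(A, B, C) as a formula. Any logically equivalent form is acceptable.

h is 0 on only 3 rows — (0,1,1), (1,0,0), (1,0,1). Writing each as a minterm (¬A·B·C, A·¬B·¬C, A·¬B·C) and OR-ing them characterizes exactly where h=0, so h is the negation of that disjunction.

h(A, B, C) = ((((A' · B) · C) + ((A · B') · C')) + ((A · B') · C))'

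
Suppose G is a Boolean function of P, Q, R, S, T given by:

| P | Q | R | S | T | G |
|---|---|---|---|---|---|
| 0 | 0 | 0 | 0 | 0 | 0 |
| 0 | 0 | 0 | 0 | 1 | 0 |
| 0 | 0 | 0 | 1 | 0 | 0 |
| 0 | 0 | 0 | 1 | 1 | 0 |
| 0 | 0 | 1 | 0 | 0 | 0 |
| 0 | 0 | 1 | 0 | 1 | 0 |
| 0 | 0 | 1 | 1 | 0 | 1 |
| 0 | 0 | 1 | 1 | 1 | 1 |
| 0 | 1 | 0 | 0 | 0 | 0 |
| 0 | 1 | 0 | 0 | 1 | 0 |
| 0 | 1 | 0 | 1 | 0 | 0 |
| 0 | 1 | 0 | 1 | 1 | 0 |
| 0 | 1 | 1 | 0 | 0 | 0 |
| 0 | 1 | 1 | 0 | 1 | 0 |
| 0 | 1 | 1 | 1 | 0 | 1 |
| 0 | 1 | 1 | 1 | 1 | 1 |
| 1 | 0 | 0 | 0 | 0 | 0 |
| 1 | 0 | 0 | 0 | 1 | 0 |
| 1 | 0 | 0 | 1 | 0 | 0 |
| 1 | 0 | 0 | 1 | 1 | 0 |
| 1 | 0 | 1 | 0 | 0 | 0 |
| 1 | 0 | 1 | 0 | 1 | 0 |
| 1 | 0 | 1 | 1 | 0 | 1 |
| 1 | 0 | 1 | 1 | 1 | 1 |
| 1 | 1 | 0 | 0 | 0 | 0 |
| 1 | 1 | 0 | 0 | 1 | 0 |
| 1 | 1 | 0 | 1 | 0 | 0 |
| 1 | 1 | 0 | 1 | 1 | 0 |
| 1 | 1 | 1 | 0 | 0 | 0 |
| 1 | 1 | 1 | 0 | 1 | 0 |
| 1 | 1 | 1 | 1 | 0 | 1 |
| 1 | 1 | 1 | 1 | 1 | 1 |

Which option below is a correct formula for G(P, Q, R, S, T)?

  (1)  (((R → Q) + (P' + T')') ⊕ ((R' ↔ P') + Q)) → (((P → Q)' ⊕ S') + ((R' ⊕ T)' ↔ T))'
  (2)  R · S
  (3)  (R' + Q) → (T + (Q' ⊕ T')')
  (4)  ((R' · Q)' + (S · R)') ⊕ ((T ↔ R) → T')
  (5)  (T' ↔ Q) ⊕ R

2

(1) fails at (0,0,0,0,0): the formula yields 1, G is 0.
(3) fails at (0,0,0,0,0): the formula yields 1, G is 0.
(4) fails at (0,0,1,0,1): the formula yields 1, G is 0.
(5) fails at (0,0,0,0,1): the formula yields 1, G is 0.
(2) is the remaining candidate, and it agrees with G on all 32 inputs.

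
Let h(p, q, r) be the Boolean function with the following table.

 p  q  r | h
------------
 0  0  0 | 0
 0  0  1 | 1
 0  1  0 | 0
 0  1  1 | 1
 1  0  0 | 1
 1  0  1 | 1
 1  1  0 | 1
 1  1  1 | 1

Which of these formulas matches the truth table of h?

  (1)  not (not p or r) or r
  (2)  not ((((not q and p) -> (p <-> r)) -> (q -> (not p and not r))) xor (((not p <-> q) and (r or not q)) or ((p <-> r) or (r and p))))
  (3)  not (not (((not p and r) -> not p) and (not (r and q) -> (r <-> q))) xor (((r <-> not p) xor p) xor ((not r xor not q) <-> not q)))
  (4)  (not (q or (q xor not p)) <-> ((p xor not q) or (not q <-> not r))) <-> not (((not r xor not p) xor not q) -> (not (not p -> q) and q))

(2): at (0,0,0) it gives 1, but h = 0 — eliminated.
(3): at (0,0,0) it gives 1, but h = 0 — eliminated.
(4): at (0,1,1) it gives 0, but h = 1 — eliminated.
That leaves (1). Evaluating it on every row reproduces the table of h exactly.

1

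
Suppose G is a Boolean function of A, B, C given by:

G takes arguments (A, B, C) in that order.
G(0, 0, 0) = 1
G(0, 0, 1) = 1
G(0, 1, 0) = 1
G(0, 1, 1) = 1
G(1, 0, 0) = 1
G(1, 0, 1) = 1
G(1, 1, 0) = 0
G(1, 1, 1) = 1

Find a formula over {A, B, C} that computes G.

G is 0 on exactly one input, (1,1,0), whose minterm is A·B·¬C. So G is the negation of that single conjunction.

G(A, B, C) = NOT ((A AND B) AND NOT C)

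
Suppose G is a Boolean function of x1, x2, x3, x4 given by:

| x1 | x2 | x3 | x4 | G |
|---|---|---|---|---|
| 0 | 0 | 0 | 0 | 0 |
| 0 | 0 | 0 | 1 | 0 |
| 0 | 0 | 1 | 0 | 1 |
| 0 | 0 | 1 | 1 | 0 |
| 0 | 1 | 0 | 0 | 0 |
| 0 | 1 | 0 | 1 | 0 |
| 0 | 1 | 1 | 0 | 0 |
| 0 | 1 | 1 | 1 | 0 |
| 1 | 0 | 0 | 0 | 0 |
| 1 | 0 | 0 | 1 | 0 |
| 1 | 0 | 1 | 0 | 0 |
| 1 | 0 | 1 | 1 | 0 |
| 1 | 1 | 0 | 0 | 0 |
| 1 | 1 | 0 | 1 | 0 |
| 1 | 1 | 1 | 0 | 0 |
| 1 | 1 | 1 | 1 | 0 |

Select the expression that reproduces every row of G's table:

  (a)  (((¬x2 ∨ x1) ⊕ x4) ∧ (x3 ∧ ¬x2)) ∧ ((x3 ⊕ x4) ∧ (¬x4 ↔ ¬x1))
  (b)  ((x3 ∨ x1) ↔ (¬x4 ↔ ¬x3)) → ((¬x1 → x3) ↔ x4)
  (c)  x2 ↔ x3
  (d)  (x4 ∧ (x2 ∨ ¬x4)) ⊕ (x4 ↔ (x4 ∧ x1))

a

(b) fails at (0,0,0,0): the formula yields 1, G is 0.
(c) fails at (0,0,0,0): the formula yields 1, G is 0.
(d) fails at (0,0,0,0): the formula yields 1, G is 0.
Only (a) survives; checking it on all 16 rows confirms it matches G.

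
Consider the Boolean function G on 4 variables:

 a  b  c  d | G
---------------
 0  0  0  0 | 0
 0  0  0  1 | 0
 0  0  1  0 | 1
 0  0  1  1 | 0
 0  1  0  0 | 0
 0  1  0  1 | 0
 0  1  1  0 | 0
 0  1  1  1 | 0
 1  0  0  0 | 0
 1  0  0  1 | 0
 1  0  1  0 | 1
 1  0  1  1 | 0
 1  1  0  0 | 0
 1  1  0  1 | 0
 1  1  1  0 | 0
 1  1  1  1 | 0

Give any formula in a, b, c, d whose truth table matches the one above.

G(a, b, c, d) = (((NOT a AND NOT b) AND c) AND NOT d) OR (((a AND NOT b) AND c) AND NOT d)

Collect the rows where G=1 — (0,0,1,0), (1,0,1,0) — and write one minterm per row: ¬a·¬b·c·¬d, a·¬b·c·¬d. Their union (logical OR) reproduces the table exactly.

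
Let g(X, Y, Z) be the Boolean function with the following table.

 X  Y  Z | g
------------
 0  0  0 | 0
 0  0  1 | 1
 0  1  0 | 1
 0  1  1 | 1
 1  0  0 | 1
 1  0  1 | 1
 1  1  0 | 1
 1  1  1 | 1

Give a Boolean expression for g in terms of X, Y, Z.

g(X, Y, Z) = (X OR Y) OR Z

The output is 1 whenever at least one input is 1 — the OR of all inputs.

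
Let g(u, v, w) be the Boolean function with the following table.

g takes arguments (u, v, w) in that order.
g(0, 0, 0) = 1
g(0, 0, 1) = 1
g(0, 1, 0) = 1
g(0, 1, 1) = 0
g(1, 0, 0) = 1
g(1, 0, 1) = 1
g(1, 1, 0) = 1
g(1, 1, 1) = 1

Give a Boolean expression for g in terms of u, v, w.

Only row (0,1,1) gives 0. So g is 1 everywhere except there — the complement of the minterm ¬u·v·w.

g(u, v, w) = NOT ((NOT u AND v) AND w)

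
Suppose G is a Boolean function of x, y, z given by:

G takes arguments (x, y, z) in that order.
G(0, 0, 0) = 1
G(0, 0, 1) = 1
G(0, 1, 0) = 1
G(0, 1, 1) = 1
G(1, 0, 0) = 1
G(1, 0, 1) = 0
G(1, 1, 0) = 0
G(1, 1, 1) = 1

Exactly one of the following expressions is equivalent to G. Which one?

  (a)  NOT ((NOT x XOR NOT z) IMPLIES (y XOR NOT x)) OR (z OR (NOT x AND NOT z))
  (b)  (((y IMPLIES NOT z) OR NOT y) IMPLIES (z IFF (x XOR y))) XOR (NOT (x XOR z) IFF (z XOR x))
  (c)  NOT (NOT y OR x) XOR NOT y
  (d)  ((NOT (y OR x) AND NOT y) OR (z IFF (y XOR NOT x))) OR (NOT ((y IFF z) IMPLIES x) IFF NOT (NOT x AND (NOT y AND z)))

d

(a): at (1,0,1) it gives 1, but G = 0 — eliminated.
(b): at (0,0,1) it gives 0, but G = 1 — eliminated.
(c): at (1,0,1) it gives 1, but G = 0 — eliminated.
(d) is the remaining candidate, and it agrees with G on all 8 inputs.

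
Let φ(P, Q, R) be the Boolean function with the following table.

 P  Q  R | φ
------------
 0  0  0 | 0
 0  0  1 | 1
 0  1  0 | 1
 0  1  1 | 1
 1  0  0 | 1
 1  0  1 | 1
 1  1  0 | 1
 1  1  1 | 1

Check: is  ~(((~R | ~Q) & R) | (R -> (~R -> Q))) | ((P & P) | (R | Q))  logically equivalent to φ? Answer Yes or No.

Yes

Check the formula against φ row by row:
  P=0, Q=0, R=0: formula gives 0, φ = 0 ✓
  P=0, Q=0, R=1: formula gives 1, φ = 1 ✓
  P=0, Q=1, R=0: formula gives 1, φ = 1 ✓
  P=0, Q=1, R=1: formula gives 1, φ = 1 ✓
  P=1, Q=0, R=0: formula gives 1, φ = 1 ✓
  … (the remaining 3 rows also agree.)
Every row agrees, so the formula is equivalent.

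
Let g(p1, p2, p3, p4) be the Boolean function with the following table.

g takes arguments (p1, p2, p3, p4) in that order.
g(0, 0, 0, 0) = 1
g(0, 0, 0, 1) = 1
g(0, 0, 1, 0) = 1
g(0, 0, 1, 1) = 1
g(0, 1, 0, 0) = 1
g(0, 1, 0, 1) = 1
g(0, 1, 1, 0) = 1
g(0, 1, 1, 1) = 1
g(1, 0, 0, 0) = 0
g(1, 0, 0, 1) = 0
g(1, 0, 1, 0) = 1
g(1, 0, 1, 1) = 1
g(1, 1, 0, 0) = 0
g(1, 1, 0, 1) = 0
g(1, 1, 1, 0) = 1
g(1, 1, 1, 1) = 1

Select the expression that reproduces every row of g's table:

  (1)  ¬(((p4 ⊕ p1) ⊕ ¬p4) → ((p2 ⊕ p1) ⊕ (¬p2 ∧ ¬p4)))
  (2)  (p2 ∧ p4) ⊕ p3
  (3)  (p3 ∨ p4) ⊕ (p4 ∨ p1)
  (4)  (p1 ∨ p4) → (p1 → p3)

4

(1) disagrees with g on (0,0,0,0) (formula → 0, table → 1); rule it out.
(2) disagrees with g on (0,0,0,0) (formula → 0, table → 1); rule it out.
(3) disagrees with g on (0,0,0,0) (formula → 0, table → 1); rule it out.
Only (4) survives; checking it on all 16 rows confirms it matches g.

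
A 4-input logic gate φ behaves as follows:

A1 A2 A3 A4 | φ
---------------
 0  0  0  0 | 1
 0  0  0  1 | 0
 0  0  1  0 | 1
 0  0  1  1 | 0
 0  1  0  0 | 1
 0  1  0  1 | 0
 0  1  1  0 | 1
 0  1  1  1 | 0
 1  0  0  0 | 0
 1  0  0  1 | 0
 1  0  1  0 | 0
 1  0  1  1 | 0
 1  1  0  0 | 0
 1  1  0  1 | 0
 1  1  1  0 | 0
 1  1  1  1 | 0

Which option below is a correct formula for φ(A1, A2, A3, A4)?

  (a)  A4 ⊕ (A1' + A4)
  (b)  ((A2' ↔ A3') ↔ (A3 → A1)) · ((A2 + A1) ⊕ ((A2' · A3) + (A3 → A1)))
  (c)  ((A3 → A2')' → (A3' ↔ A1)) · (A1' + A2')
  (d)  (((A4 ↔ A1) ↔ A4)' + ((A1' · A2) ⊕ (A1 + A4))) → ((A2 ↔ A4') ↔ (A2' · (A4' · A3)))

a

(b) disagrees with φ on (0,0,0,1) (formula → 1, table → 0); rule it out.
(c) disagrees with φ on (0,0,0,1) (formula → 1, table → 0); rule it out.
(d) disagrees with φ on (0,0,1,0) (formula → 0, table → 1); rule it out.
Only (a) survives; checking it on all 16 rows confirms it matches φ.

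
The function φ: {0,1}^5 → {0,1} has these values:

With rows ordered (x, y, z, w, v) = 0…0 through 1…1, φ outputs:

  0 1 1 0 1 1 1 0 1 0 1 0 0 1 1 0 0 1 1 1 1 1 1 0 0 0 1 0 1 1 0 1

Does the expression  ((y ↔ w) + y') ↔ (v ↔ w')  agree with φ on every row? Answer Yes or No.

No

Check the formula against φ row by row:
  x=0, y=0, z=0, w=0, v=0: formula gives 0, φ = 0 ✓
  x=0, y=0, z=0, w=0, v=1: formula gives 1, φ = 1 ✓
  x=0, y=0, z=0, w=1, v=0: formula gives 1, φ = 1 ✓
  x=0, y=0, z=0, w=1, v=1: formula gives 0, φ = 0 ✓
  x=0, y=0, z=1, w=0, v=0: formula gives 0, but φ = 1 ✗
Since they disagree at (0,0,1,0,0), the expression is not a correct formula for φ.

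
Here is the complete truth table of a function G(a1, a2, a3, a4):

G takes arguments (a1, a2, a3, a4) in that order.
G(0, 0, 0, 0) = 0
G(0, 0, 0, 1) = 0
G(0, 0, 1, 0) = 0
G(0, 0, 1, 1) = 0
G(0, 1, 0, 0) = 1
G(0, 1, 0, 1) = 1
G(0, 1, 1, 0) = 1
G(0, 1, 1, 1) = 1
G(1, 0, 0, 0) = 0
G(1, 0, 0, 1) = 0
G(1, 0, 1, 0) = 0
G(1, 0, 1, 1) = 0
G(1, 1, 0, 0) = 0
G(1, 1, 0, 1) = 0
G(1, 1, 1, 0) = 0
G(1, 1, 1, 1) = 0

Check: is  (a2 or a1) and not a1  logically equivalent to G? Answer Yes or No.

Yes

Evaluate (a2 or a1) and not a1 on each row and compare to G:
  a1=0, a2=0, a3=0, a4=0: formula gives 0, G = 0 ✓
  a1=0, a2=0, a3=0, a4=1: formula gives 0, G = 0 ✓
  a1=0, a2=0, a3=1, a4=0: formula gives 0, G = 0 ✓
  a1=0, a2=0, a3=1, a4=1: formula gives 0, G = 0 ✓
  … (the remaining 12 rows also agree.)
No disagreement on any input; they are logically equivalent.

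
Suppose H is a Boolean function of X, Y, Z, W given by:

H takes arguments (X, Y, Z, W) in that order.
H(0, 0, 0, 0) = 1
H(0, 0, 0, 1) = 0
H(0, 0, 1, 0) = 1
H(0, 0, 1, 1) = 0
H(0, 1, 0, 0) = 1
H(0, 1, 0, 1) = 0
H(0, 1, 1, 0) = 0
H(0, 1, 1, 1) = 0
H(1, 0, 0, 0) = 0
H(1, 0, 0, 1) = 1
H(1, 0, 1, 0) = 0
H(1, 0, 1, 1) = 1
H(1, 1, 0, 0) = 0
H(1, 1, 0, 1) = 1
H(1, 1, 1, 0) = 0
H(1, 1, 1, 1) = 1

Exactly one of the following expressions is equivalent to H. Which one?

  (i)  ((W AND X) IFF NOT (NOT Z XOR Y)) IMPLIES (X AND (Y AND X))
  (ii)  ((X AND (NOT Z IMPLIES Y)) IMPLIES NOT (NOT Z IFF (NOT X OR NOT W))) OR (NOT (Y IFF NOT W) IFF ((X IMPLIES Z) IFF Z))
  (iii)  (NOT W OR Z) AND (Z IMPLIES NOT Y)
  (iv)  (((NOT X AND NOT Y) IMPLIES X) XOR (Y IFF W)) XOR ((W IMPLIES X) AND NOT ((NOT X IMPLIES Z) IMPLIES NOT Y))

iv

(i): at (0,0,0,0) it gives 0, but H = 1 — eliminated.
(ii): at (0,0,0,1) it gives 1, but H = 0 — eliminated.
(iii): at (0,0,1,1) it gives 1, but H = 0 — eliminated.
(iv) is the remaining candidate, and it agrees with H on all 16 inputs.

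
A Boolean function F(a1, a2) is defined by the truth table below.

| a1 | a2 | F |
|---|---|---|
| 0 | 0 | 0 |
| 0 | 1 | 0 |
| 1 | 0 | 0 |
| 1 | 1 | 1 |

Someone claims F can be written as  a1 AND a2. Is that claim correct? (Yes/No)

Test each input against both F and the formula:
  a1=0, a2=0: formula gives 0, F = 0 ✓
  a1=0, a2=1: formula gives 0, F = 0 ✓
  a1=1, a2=0: formula gives 0, F = 0 ✓
  a1=1, a2=1: formula gives 1, F = 1 ✓
Every row agrees, so the formula is equivalent.

Yes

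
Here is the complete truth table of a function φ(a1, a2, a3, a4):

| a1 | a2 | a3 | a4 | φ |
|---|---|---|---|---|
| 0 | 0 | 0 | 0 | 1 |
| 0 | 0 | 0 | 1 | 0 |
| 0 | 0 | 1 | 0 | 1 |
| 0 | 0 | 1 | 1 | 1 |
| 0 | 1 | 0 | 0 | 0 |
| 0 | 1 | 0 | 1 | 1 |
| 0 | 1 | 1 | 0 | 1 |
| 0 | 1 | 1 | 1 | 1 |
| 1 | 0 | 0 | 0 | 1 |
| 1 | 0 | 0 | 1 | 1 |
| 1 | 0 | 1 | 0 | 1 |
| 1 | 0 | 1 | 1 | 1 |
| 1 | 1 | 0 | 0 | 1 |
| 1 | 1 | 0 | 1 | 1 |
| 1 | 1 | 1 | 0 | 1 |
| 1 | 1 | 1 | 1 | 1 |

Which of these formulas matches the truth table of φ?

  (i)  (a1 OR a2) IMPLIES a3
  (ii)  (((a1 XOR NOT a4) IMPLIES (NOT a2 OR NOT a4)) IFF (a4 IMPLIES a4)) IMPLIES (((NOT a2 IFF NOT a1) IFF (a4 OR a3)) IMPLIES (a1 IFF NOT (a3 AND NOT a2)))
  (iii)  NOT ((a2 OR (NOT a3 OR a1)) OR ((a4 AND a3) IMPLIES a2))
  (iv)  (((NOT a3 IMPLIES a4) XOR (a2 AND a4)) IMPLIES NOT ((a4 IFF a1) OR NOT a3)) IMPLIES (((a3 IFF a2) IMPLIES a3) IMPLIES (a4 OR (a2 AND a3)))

ii

(i) disagrees with φ on (0,0,0,1) (formula → 1, table → 0); rule it out.
(iii) disagrees with φ on (0,0,0,0) (formula → 0, table → 1); rule it out.
(iv) disagrees with φ on (0,0,0,1) (formula → 1, table → 0); rule it out.
Only (ii) survives; checking it on all 16 rows confirms it matches φ.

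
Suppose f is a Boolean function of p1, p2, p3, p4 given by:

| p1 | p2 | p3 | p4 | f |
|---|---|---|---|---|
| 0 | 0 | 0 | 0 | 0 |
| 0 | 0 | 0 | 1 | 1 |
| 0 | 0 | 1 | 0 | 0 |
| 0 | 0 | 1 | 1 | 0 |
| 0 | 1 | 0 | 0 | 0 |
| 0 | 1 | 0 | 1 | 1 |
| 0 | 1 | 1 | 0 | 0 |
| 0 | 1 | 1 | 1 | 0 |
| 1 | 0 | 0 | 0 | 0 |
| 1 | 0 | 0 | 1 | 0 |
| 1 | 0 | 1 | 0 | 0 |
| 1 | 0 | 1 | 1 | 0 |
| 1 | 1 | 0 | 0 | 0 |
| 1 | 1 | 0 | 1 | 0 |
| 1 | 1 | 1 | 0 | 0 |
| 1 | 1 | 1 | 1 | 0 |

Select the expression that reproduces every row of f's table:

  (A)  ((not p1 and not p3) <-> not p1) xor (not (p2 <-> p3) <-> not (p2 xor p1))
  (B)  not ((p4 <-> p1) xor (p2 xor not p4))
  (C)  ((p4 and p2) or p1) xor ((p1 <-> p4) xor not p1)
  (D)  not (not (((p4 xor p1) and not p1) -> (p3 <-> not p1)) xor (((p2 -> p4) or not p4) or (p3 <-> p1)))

D

(A) disagrees with f on (0,0,0,0) (formula → 1, table → 0); rule it out.
(B) disagrees with f on (0,0,0,0) (formula → 1, table → 0); rule it out.
(C) disagrees with f on (0,0,1,1) (formula → 1, table → 0); rule it out.
That leaves (D). Evaluating it on every row reproduces the table of f exactly.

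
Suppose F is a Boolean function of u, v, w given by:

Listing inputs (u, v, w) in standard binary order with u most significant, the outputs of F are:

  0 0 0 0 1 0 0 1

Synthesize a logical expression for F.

F=1 on 2 inputs: (1,0,0), (1,1,1). Reading each as a conjunction of literals (u·¬v·¬w, u·v·w) and taking the OR gives the canonical DNF.

F(u, v, w) = ((u AND NOT v) AND NOT w) OR ((u AND v) AND w)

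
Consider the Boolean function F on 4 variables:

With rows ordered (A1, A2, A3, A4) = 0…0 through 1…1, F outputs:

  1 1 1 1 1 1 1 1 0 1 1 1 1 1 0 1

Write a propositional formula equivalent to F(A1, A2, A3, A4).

There are just 2 zero rows: (1,0,0,0), (1,1,1,0). Their minterms are A1·¬A2·¬A3·¬A4, A1·A2·A3·¬A4; the OR of those covers precisely the 0-outputs, and negating it yields F.

F(A1, A2, A3, A4) = ¬((((A1 ∧ ¬A2) ∧ ¬A3) ∧ ¬A4) ∨ (((A1 ∧ A2) ∧ A3) ∧ ¬A4))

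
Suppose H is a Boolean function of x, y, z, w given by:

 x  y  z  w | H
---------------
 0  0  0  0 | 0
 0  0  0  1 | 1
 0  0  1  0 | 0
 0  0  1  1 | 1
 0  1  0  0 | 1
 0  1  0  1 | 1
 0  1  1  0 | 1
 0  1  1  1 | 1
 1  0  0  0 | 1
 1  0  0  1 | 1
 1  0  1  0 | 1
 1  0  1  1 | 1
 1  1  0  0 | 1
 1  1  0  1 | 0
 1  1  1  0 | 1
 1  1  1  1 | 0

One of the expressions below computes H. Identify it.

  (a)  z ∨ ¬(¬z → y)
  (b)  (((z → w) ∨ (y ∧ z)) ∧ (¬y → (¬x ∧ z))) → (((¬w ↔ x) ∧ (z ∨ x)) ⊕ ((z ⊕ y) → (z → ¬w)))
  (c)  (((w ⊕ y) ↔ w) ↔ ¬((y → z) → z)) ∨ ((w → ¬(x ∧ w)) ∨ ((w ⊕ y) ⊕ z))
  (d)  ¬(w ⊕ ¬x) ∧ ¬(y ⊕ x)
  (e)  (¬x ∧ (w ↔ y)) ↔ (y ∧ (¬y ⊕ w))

(a) disagrees with H on (0,0,0,0) (formula → 1, table → 0); rule it out.
(b) disagrees with H on (0,0,0,0) (formula → 1, table → 0); rule it out.
(c) disagrees with H on (0,0,0,0) (formula → 1, table → 0); rule it out.
(d) disagrees with H on (0,1,0,0) (formula → 0, table → 1); rule it out.
Only (e) survives; checking it on all 16 rows confirms it matches H.

e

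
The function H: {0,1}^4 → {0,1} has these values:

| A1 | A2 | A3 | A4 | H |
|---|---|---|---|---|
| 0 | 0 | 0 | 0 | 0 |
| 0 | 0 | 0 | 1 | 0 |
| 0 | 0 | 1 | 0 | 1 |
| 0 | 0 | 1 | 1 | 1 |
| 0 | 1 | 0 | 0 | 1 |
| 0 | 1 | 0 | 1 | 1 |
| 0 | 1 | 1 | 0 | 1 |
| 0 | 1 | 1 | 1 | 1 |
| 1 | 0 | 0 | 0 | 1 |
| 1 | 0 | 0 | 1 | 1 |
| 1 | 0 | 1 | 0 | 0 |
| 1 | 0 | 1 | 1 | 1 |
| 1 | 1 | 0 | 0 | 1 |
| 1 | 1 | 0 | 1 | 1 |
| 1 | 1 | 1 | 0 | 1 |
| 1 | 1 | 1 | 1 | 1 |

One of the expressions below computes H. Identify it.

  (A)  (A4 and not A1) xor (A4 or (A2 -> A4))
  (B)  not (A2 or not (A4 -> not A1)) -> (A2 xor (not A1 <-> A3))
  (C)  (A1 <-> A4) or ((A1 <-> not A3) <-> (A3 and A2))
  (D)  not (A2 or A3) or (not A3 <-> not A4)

(A) fails at (0,0,0,0): the formula yields 1, H is 0.
(C) fails at (0,0,0,0): the formula yields 1, H is 0.
(D) fails at (0,0,0,0): the formula yields 1, H is 0.
Only (B) survives; checking it on all 16 rows confirms it matches H.

B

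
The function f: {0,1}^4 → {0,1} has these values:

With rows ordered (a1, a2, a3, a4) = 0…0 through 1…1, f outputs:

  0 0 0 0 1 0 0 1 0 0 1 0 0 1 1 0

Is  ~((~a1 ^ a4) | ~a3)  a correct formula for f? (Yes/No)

No

Check the formula against f row by row:
  a1=0, a2=0, a3=0, a4=0: formula gives 0, f = 0 ✓
  a1=0, a2=0, a3=0, a4=1: formula gives 0, f = 0 ✓
  a1=0, a2=0, a3=1, a4=0: formula gives 0, f = 0 ✓
  a1=0, a2=0, a3=1, a4=1: formula gives 1, but f = 0 ✗
A single disagreement suffices: at (0,0,1,1) they differ, so the formula does not compute f.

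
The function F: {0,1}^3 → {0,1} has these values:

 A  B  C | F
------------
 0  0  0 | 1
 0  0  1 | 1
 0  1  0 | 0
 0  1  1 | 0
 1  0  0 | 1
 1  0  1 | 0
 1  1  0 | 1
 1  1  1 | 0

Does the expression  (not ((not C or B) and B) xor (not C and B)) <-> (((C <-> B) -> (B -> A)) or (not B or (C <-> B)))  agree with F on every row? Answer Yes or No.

Test each input against both F and the formula:
  A=0, B=0, C=0: formula gives 1, F = 1 ✓
  A=0, B=0, C=1: formula gives 1, F = 1 ✓
  A=0, B=1, C=0: formula gives 1, but F = 0 ✗
A single disagreement suffices: at (0,1,0) they differ, so the formula does not compute F.

No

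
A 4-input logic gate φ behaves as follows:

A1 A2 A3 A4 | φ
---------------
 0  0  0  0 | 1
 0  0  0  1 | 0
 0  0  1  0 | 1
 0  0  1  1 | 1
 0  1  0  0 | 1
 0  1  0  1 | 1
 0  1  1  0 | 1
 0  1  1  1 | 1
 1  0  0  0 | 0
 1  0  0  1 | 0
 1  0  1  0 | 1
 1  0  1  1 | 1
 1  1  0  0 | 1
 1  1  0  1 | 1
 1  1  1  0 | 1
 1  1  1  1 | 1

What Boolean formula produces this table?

φ is 0 on only 3 rows — (0,0,0,1), (1,0,0,0), (1,0,0,1). Writing each as a minterm (¬A1·¬A2·¬A3·A4, A1·¬A2·¬A3·¬A4, A1·¬A2·¬A3·A4) and OR-ing them characterizes exactly where φ=0, so φ is the negation of that disjunction.

φ(A1, A2, A3, A4) = ¬(((((¬A1 ∧ ¬A2) ∧ ¬A3) ∧ A4) ∨ (((A1 ∧ ¬A2) ∧ ¬A3) ∧ ¬A4)) ∨ (((A1 ∧ ¬A2) ∧ ¬A3) ∧ A4))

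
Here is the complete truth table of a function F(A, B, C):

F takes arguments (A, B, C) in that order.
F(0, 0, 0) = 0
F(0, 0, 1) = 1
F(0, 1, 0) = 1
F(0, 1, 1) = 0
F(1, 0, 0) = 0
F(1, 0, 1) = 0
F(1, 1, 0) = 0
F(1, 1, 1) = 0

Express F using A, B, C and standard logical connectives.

F(A, B, C) = ((A' · B') · C) + ((A' · B) · C')

The 1-rows are (0,0,1), (0,1,0). Each contributes one minterm — ¬A·¬B·C; ¬A·B·¬C — and their disjunction is a sum-of-products form of F.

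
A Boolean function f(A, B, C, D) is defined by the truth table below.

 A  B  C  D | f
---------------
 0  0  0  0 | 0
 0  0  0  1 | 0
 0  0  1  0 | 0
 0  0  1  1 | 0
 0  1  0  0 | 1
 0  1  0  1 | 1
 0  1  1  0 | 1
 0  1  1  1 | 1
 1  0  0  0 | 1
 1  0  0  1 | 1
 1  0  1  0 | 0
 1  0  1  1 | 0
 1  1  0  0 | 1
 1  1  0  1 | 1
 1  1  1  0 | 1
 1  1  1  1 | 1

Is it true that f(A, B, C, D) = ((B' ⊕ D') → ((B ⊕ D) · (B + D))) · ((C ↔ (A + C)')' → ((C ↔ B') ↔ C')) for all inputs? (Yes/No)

Test each input against both f and the formula:
  A=0, B=0, C=0, D=0: formula gives 0, f = 0 ✓
  A=0, B=0, C=0, D=1: formula gives 0, f = 0 ✓
  A=0, B=0, C=1, D=0: formula gives 0, f = 0 ✓
  A=0, B=0, C=1, D=1: formula gives 0, f = 0 ✓
  …and likewise for the remaining 12 rows.
No disagreement on any input; they are logically equivalent.

Yes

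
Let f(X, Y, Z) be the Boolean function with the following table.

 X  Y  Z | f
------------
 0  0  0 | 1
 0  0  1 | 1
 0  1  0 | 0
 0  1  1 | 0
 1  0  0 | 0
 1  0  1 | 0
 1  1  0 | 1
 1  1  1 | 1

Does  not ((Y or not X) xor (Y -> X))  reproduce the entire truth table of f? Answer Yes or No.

Evaluate not ((Y or not X) xor (Y -> X)) on each row and compare to f:
  X=0, Y=0, Z=0: formula gives 1, f = 1 ✓
  X=0, Y=0, Z=1: formula gives 1, f = 1 ✓
  X=0, Y=1, Z=0: formula gives 0, f = 0 ✓
  X=0, Y=1, Z=1: formula gives 0, f = 0 ✓
  X=1, Y=0, Z=0: formula gives 0, f = 0 ✓
  …and likewise for the remaining 3 rows.
Every row agrees, so the formula is equivalent.

Yes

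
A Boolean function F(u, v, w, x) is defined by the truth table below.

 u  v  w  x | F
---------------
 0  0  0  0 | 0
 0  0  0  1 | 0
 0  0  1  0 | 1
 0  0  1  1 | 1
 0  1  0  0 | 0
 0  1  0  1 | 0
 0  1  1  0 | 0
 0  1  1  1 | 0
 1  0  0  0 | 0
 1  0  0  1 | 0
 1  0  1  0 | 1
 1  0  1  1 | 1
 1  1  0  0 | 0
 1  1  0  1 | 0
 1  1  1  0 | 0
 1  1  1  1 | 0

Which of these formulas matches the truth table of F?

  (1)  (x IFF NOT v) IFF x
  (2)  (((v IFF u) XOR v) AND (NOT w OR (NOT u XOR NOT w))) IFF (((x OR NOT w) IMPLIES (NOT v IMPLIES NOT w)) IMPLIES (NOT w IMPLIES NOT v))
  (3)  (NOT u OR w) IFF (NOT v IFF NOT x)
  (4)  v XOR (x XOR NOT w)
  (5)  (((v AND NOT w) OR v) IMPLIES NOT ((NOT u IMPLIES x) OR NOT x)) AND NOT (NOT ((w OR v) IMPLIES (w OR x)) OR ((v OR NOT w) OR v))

5

(1): at (0,0,0,0) it gives 1, but F = 0 — eliminated.
(2): at (0,0,0,0) it gives 1, but F = 0 — eliminated.
(3): at (0,0,0,0) it gives 1, but F = 0 — eliminated.
(4): at (0,0,0,0) it gives 1, but F = 0 — eliminated.
(5) is the remaining candidate, and it agrees with F on all 16 inputs.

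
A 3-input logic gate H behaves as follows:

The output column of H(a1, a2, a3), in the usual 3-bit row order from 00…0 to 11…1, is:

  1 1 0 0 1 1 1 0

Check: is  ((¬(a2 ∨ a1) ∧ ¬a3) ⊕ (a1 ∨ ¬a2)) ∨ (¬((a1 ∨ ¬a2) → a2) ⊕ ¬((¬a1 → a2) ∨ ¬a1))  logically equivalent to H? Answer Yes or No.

Check the formula against H row by row:
  a1=0, a2=0, a3=0: formula gives 1, H = 1 ✓
  a1=0, a2=0, a3=1: formula gives 1, H = 1 ✓
  a1=0, a2=1, a3=0: formula gives 0, H = 0 ✓
  a1=0, a2=1, a3=1: formula gives 0, H = 0 ✓
  a1=1, a2=0, a3=0: formula gives 1, H = 1 ✓
  …
  a1=1, a2=1, a3=1: formula gives 1, but H = 0 ✗
Row (1,1,1) is a counterexample, so the formula is not equivalent to H.

No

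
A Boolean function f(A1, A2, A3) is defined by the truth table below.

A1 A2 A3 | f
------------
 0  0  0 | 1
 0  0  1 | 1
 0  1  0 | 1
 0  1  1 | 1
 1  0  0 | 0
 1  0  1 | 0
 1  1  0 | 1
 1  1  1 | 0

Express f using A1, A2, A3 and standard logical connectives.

There are just 3 zero rows: (1,0,0), (1,0,1), (1,1,1). Their minterms are A1·¬A2·¬A3, A1·¬A2·A3, A1·A2·A3; the OR of those covers precisely the 0-outputs, and negating it yields f.

f(A1, A2, A3) = ¬((((A1 ∧ ¬A2) ∧ ¬A3) ∨ ((A1 ∧ ¬A2) ∧ A3)) ∨ ((A1 ∧ A2) ∧ A3))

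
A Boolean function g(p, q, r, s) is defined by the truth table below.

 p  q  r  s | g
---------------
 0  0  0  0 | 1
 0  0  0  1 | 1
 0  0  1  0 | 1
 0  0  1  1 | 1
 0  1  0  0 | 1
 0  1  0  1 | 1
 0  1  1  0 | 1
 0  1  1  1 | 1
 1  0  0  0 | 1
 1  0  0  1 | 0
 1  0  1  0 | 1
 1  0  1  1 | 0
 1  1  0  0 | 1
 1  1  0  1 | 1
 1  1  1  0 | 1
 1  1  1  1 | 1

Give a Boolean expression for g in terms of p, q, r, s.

g(p, q, r, s) = not ((((p and not q) and not r) and s) or (((p and not q) and r) and s))

There are just 2 zero rows: (1,0,0,1), (1,0,1,1). Their minterms are p·¬q·¬r·s, p·¬q·r·s; the OR of those covers precisely the 0-outputs, and negating it yields g.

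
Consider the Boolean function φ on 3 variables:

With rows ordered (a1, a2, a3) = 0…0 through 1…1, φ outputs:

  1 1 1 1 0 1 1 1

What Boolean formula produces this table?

Only row (1,0,0) gives 0. So φ is 1 everywhere except there — the complement of the minterm a1·¬a2·¬a3.

φ(a1, a2, a3) = ~((a1 & ~a2) & ~a3)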